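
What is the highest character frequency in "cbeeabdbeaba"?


Input: cbeeabdbeaba
Character counts:
  'a': 3
  'b': 4
  'c': 1
  'd': 1
  'e': 3
Maximum frequency: 4

4


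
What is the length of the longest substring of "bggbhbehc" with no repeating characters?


Input: "bggbhbehc"
Sliding window (track last position of each char):
  Position 0 ('b'): window [0,0] length 1 -- new best
  Position 1 ('g'): window [0,1] length 2 -- new best
  Position 2 ('g'): repeat (last at 1), move window start to 2
  Position 2 ('g'): window [2,2] length 1
  Position 3 ('b'): window [2,3] length 2
  Position 4 ('h'): window [2,4] length 3 -- new best
  Position 5 ('b'): repeat (last at 3), move window start to 4
  Position 5 ('b'): window [4,5] length 2
  Position 6 ('e'): window [4,6] length 3
  Position 7 ('h'): repeat (last at 4), move window start to 5
  Position 7 ('h'): window [5,7] length 3
  Position 8 ('c'): window [5,8] length 4 -- new best
Longest substring with no repeats: "behc" with length 4

4


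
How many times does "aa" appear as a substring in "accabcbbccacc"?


Searching for "aa" in "accabcbbccacc"
Scanning each position:
  Position 0: "ac" => no
  Position 1: "cc" => no
  Position 2: "ca" => no
  Position 3: "ab" => no
  Position 4: "bc" => no
  Position 5: "cb" => no
  Position 6: "bb" => no
  Position 7: "bc" => no
  Position 8: "cc" => no
  Position 9: "ca" => no
  Position 10: "ac" => no
  Position 11: "cc" => no
Total occurrences: 0

0


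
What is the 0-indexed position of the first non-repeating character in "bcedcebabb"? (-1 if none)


Input: bcedcebabb
Character frequencies:
  'a': 1
  'b': 4
  'c': 2
  'd': 1
  'e': 2
Scanning left to right for freq == 1:
  Position 0 ('b'): freq=4, skip
  Position 1 ('c'): freq=2, skip
  Position 2 ('e'): freq=2, skip
  Position 3 ('d'): unique! => answer = 3

3


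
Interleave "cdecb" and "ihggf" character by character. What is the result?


Interleaving "cdecb" and "ihggf":
  Position 0: 'c' from first, 'i' from second => "ci"
  Position 1: 'd' from first, 'h' from second => "dh"
  Position 2: 'e' from first, 'g' from second => "eg"
  Position 3: 'c' from first, 'g' from second => "cg"
  Position 4: 'b' from first, 'f' from second => "bf"
Result: cidhegcgbf

cidhegcgbf


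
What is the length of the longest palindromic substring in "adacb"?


Input: "adacb"
Checking substrings for palindromes:
  [0:3] "ada" (len 3) => palindrome
Longest palindromic substring: "ada" with length 3

3


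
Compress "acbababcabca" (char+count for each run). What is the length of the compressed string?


Input: acbababcabca
Runs:
  'a' x 1 => "a1"
  'c' x 1 => "c1"
  'b' x 1 => "b1"
  'a' x 1 => "a1"
  'b' x 1 => "b1"
  'a' x 1 => "a1"
  'b' x 1 => "b1"
  'c' x 1 => "c1"
  'a' x 1 => "a1"
  'b' x 1 => "b1"
  'c' x 1 => "c1"
  'a' x 1 => "a1"
Compressed: "a1c1b1a1b1a1b1c1a1b1c1a1"
Compressed length: 24

24


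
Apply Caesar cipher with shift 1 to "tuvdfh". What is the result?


Caesar cipher: shift "tuvdfh" by 1
  't' (pos 19) + 1 = pos 20 = 'u'
  'u' (pos 20) + 1 = pos 21 = 'v'
  'v' (pos 21) + 1 = pos 22 = 'w'
  'd' (pos 3) + 1 = pos 4 = 'e'
  'f' (pos 5) + 1 = pos 6 = 'g'
  'h' (pos 7) + 1 = pos 8 = 'i'
Result: uvwegi

uvwegi


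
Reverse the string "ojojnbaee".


Input: ojojnbaee
Reading characters right to left:
  Position 8: 'e'
  Position 7: 'e'
  Position 6: 'a'
  Position 5: 'b'
  Position 4: 'n'
  Position 3: 'j'
  Position 2: 'o'
  Position 1: 'j'
  Position 0: 'o'
Reversed: eeabnjojo

eeabnjojo


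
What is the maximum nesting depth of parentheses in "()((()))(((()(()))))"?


Input: "()((()))(((()(()))))"
Tracking depth:
  Position 0 '(': depth becomes 1
  Position 1 ')': depth becomes 0
  Position 2 '(': depth becomes 1
  Position 3 '(': depth becomes 2
  Position 4 '(': depth becomes 3
  Position 5 ')': depth becomes 2
  Position 6 ')': depth becomes 1
  Position 7 ')': depth becomes 0
  Position 8 '(': depth becomes 1
  Position 9 '(': depth becomes 2
  Position 10 '(': depth becomes 3
  Position 11 '(': depth becomes 4
  Position 12 ')': depth becomes 3
  Position 13 '(': depth becomes 4
  Position 14 '(': depth becomes 5
  Position 15 ')': depth becomes 4
  Position 16 ')': depth becomes 3
  Position 17 ')': depth becomes 2
  Position 18 ')': depth becomes 1
  Position 19 ')': depth becomes 0
Maximum depth reached: 5

5


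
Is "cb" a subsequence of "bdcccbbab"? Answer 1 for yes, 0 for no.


Check if "cb" is a subsequence of "bdcccbbab"
Greedy scan:
  Position 0 ('b'): no match needed
  Position 1 ('d'): no match needed
  Position 2 ('c'): matches sub[0] = 'c'
  Position 3 ('c'): no match needed
  Position 4 ('c'): no match needed
  Position 5 ('b'): matches sub[1] = 'b'
  Position 6 ('b'): no match needed
  Position 7 ('a'): no match needed
  Position 8 ('b'): no match needed
All 2 characters matched => is a subsequence

1


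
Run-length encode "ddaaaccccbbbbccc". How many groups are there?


Input: ddaaaccccbbbbccc
Scanning for consecutive runs:
  Group 1: 'd' x 2 (positions 0-1)
  Group 2: 'a' x 3 (positions 2-4)
  Group 3: 'c' x 4 (positions 5-8)
  Group 4: 'b' x 4 (positions 9-12)
  Group 5: 'c' x 3 (positions 13-15)
Total groups: 5

5


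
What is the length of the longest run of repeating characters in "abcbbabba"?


Input: "abcbbabba"
Scanning for longest run:
  Position 1 ('b'): new char, reset run to 1
  Position 2 ('c'): new char, reset run to 1
  Position 3 ('b'): new char, reset run to 1
  Position 4 ('b'): continues run of 'b', length=2
  Position 5 ('a'): new char, reset run to 1
  Position 6 ('b'): new char, reset run to 1
  Position 7 ('b'): continues run of 'b', length=2
  Position 8 ('a'): new char, reset run to 1
Longest run: 'b' with length 2

2


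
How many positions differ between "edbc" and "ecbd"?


Comparing "edbc" and "ecbd" position by position:
  Position 0: 'e' vs 'e' => same
  Position 1: 'd' vs 'c' => DIFFER
  Position 2: 'b' vs 'b' => same
  Position 3: 'c' vs 'd' => DIFFER
Positions that differ: 2

2


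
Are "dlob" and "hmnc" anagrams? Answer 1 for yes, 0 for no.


Strings: "dlob", "hmnc"
Sorted first:  bdlo
Sorted second: chmn
Differ at position 0: 'b' vs 'c' => not anagrams

0


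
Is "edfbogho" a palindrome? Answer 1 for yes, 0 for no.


Input: edfbogho
Reversed: ohgobfde
  Compare pos 0 ('e') with pos 7 ('o'): MISMATCH
  Compare pos 1 ('d') with pos 6 ('h'): MISMATCH
  Compare pos 2 ('f') with pos 5 ('g'): MISMATCH
  Compare pos 3 ('b') with pos 4 ('o'): MISMATCH
Result: not a palindrome

0


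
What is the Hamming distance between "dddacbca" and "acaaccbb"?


Comparing "dddacbca" and "acaaccbb" position by position:
  Position 0: 'd' vs 'a' => differ
  Position 1: 'd' vs 'c' => differ
  Position 2: 'd' vs 'a' => differ
  Position 3: 'a' vs 'a' => same
  Position 4: 'c' vs 'c' => same
  Position 5: 'b' vs 'c' => differ
  Position 6: 'c' vs 'b' => differ
  Position 7: 'a' vs 'b' => differ
Total differences (Hamming distance): 6

6


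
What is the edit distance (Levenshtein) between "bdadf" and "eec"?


Computing edit distance: "bdadf" -> "eec"
DP table:
           e    e    c
      0    1    2    3
  b   1    1    2    3
  d   2    2    2    3
  a   3    3    3    3
  d   4    4    4    4
  f   5    5    5    5
Edit distance = dp[5][3] = 5

5


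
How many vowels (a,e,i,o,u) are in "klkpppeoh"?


Input: klkpppeoh
Checking each character:
  'k' at position 0: consonant
  'l' at position 1: consonant
  'k' at position 2: consonant
  'p' at position 3: consonant
  'p' at position 4: consonant
  'p' at position 5: consonant
  'e' at position 6: vowel (running total: 1)
  'o' at position 7: vowel (running total: 2)
  'h' at position 8: consonant
Total vowels: 2

2


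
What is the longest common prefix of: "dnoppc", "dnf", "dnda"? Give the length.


Words: dnoppc, dnf, dnda
  Position 0: all 'd' => match
  Position 1: all 'n' => match
  Position 2: ('o', 'f', 'd') => mismatch, stop
LCP = "dn" (length 2)

2


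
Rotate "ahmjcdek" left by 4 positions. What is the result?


Input: "ahmjcdek", rotate left by 4
First 4 characters: "ahmj"
Remaining characters: "cdek"
Concatenate remaining + first: "cdek" + "ahmj" = "cdekahmj"

cdekahmj


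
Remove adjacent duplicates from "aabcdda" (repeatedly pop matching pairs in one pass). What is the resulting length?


Input: aabcdda
Stack-based adjacent duplicate removal:
  Read 'a': push. Stack: a
  Read 'a': matches stack top 'a' => pop. Stack: (empty)
  Read 'b': push. Stack: b
  Read 'c': push. Stack: bc
  Read 'd': push. Stack: bcd
  Read 'd': matches stack top 'd' => pop. Stack: bc
  Read 'a': push. Stack: bca
Final stack: "bca" (length 3)

3


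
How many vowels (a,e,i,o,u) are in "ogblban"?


Input: ogblban
Checking each character:
  'o' at position 0: vowel (running total: 1)
  'g' at position 1: consonant
  'b' at position 2: consonant
  'l' at position 3: consonant
  'b' at position 4: consonant
  'a' at position 5: vowel (running total: 2)
  'n' at position 6: consonant
Total vowels: 2

2


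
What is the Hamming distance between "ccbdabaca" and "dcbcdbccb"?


Comparing "ccbdabaca" and "dcbcdbccb" position by position:
  Position 0: 'c' vs 'd' => differ
  Position 1: 'c' vs 'c' => same
  Position 2: 'b' vs 'b' => same
  Position 3: 'd' vs 'c' => differ
  Position 4: 'a' vs 'd' => differ
  Position 5: 'b' vs 'b' => same
  Position 6: 'a' vs 'c' => differ
  Position 7: 'c' vs 'c' => same
  Position 8: 'a' vs 'b' => differ
Total differences (Hamming distance): 5

5


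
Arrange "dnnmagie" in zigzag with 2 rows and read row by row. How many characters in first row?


Zigzag "dnnmagie" into 2 rows:
Placing characters:
  'd' => row 0
  'n' => row 1
  'n' => row 0
  'm' => row 1
  'a' => row 0
  'g' => row 1
  'i' => row 0
  'e' => row 1
Rows:
  Row 0: "dnai"
  Row 1: "nmge"
First row length: 4

4


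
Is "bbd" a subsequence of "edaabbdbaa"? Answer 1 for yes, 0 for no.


Check if "bbd" is a subsequence of "edaabbdbaa"
Greedy scan:
  Position 0 ('e'): no match needed
  Position 1 ('d'): no match needed
  Position 2 ('a'): no match needed
  Position 3 ('a'): no match needed
  Position 4 ('b'): matches sub[0] = 'b'
  Position 5 ('b'): matches sub[1] = 'b'
  Position 6 ('d'): matches sub[2] = 'd'
  Position 7 ('b'): no match needed
  Position 8 ('a'): no match needed
  Position 9 ('a'): no match needed
All 3 characters matched => is a subsequence

1


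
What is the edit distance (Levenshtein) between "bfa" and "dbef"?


Computing edit distance: "bfa" -> "dbef"
DP table:
           d    b    e    f
      0    1    2    3    4
  b   1    1    1    2    3
  f   2    2    2    2    2
  a   3    3    3    3    3
Edit distance = dp[3][4] = 3

3


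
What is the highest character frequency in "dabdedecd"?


Input: dabdedecd
Character counts:
  'a': 1
  'b': 1
  'c': 1
  'd': 4
  'e': 2
Maximum frequency: 4

4


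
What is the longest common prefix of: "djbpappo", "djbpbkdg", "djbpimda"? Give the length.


Words: djbpappo, djbpbkdg, djbpimda
  Position 0: all 'd' => match
  Position 1: all 'j' => match
  Position 2: all 'b' => match
  Position 3: all 'p' => match
  Position 4: ('a', 'b', 'i') => mismatch, stop
LCP = "djbp" (length 4)

4


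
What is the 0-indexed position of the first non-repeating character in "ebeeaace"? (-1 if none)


Input: ebeeaace
Character frequencies:
  'a': 2
  'b': 1
  'c': 1
  'e': 4
Scanning left to right for freq == 1:
  Position 0 ('e'): freq=4, skip
  Position 1 ('b'): unique! => answer = 1

1


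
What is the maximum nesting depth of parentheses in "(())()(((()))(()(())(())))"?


Input: "(())()(((()))(()(())(())))"
Tracking depth:
  Position 0 '(': depth becomes 1
  Position 1 '(': depth becomes 2
  Position 2 ')': depth becomes 1
  Position 3 ')': depth becomes 0
  Position 4 '(': depth becomes 1
  Position 5 ')': depth becomes 0
  Position 6 '(': depth becomes 1
  Position 7 '(': depth becomes 2
  Position 8 '(': depth becomes 3
  Position 9 '(': depth becomes 4
  Position 10 ')': depth becomes 3
  Position 11 ')': depth becomes 2
  Position 12 ')': depth becomes 1
  Position 13 '(': depth becomes 2
  Position 14 '(': depth becomes 3
  Position 15 ')': depth becomes 2
  Position 16 '(': depth becomes 3
  Position 17 '(': depth becomes 4
  Position 18 ')': depth becomes 3
  Position 19 ')': depth becomes 2
  Position 20 '(': depth becomes 3
  Position 21 '(': depth becomes 4
  Position 22 ')': depth becomes 3
  Position 23 ')': depth becomes 2
  Position 24 ')': depth becomes 1
  Position 25 ')': depth becomes 0
Maximum depth reached: 4

4


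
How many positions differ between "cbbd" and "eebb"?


Comparing "cbbd" and "eebb" position by position:
  Position 0: 'c' vs 'e' => DIFFER
  Position 1: 'b' vs 'e' => DIFFER
  Position 2: 'b' vs 'b' => same
  Position 3: 'd' vs 'b' => DIFFER
Positions that differ: 3

3


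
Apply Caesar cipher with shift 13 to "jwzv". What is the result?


Caesar cipher: shift "jwzv" by 13
  'j' (pos 9) + 13 = pos 22 = 'w'
  'w' (pos 22) + 13 = pos 9 = 'j'
  'z' (pos 25) + 13 = pos 12 = 'm'
  'v' (pos 21) + 13 = pos 8 = 'i'
Result: wjmi

wjmi


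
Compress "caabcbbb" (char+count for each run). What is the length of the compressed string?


Input: caabcbbb
Runs:
  'c' x 1 => "c1"
  'a' x 2 => "a2"
  'b' x 1 => "b1"
  'c' x 1 => "c1"
  'b' x 3 => "b3"
Compressed: "c1a2b1c1b3"
Compressed length: 10

10


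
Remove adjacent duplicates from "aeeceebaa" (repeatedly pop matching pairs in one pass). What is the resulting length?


Input: aeeceebaa
Stack-based adjacent duplicate removal:
  Read 'a': push. Stack: a
  Read 'e': push. Stack: ae
  Read 'e': matches stack top 'e' => pop. Stack: a
  Read 'c': push. Stack: ac
  Read 'e': push. Stack: ace
  Read 'e': matches stack top 'e' => pop. Stack: ac
  Read 'b': push. Stack: acb
  Read 'a': push. Stack: acba
  Read 'a': matches stack top 'a' => pop. Stack: acb
Final stack: "acb" (length 3)

3


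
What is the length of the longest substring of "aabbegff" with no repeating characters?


Input: "aabbegff"
Sliding window (track last position of each char):
  Position 0 ('a'): window [0,0] length 1 -- new best
  Position 1 ('a'): repeat (last at 0), move window start to 1
  Position 1 ('a'): window [1,1] length 1
  Position 2 ('b'): window [1,2] length 2 -- new best
  Position 3 ('b'): repeat (last at 2), move window start to 3
  Position 3 ('b'): window [3,3] length 1
  Position 4 ('e'): window [3,4] length 2
  Position 5 ('g'): window [3,5] length 3 -- new best
  Position 6 ('f'): window [3,6] length 4 -- new best
  Position 7 ('f'): repeat (last at 6), move window start to 7
  Position 7 ('f'): window [7,7] length 1
Longest substring with no repeats: "begf" with length 4

4


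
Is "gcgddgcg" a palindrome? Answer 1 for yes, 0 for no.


Input: gcgddgcg
Reversed: gcgddgcg
  Compare pos 0 ('g') with pos 7 ('g'): match
  Compare pos 1 ('c') with pos 6 ('c'): match
  Compare pos 2 ('g') with pos 5 ('g'): match
  Compare pos 3 ('d') with pos 4 ('d'): match
Result: palindrome

1


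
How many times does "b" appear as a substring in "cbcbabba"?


Searching for "b" in "cbcbabba"
Scanning each position:
  Position 0: "c" => no
  Position 1: "b" => MATCH
  Position 2: "c" => no
  Position 3: "b" => MATCH
  Position 4: "a" => no
  Position 5: "b" => MATCH
  Position 6: "b" => MATCH
  Position 7: "a" => no
Total occurrences: 4

4


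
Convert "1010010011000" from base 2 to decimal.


Input: "1010010011000" in base 2
Positional expansion:
  Digit '1' (value 1) x 2^12 = 4096
  Digit '0' (value 0) x 2^11 = 0
  Digit '1' (value 1) x 2^10 = 1024
  Digit '0' (value 0) x 2^9 = 0
  Digit '0' (value 0) x 2^8 = 0
  Digit '1' (value 1) x 2^7 = 128
  Digit '0' (value 0) x 2^6 = 0
  Digit '0' (value 0) x 2^5 = 0
  Digit '1' (value 1) x 2^4 = 16
  Digit '1' (value 1) x 2^3 = 8
  Digit '0' (value 0) x 2^2 = 0
  Digit '0' (value 0) x 2^1 = 0
  Digit '0' (value 0) x 2^0 = 0
Sum = 5272

5272


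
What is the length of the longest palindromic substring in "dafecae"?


Input: "dafecae"
Checking substrings for palindromes:
  No multi-char palindromic substrings found
Longest palindromic substring: "d" with length 1

1


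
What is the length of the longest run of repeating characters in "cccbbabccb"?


Input: "cccbbabccb"
Scanning for longest run:
  Position 1 ('c'): continues run of 'c', length=2
  Position 2 ('c'): continues run of 'c', length=3
  Position 3 ('b'): new char, reset run to 1
  Position 4 ('b'): continues run of 'b', length=2
  Position 5 ('a'): new char, reset run to 1
  Position 6 ('b'): new char, reset run to 1
  Position 7 ('c'): new char, reset run to 1
  Position 8 ('c'): continues run of 'c', length=2
  Position 9 ('b'): new char, reset run to 1
Longest run: 'c' with length 3

3


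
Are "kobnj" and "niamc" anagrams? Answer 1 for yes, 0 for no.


Strings: "kobnj", "niamc"
Sorted first:  bjkno
Sorted second: acimn
Differ at position 0: 'b' vs 'a' => not anagrams

0


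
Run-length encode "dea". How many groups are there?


Input: dea
Scanning for consecutive runs:
  Group 1: 'd' x 1 (positions 0-0)
  Group 2: 'e' x 1 (positions 1-1)
  Group 3: 'a' x 1 (positions 2-2)
Total groups: 3

3


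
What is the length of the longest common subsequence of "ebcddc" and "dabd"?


LCS of "ebcddc" and "dabd"
DP table:
           d    a    b    d
      0    0    0    0    0
  e   0    0    0    0    0
  b   0    0    0    1    1
  c   0    0    0    1    1
  d   0    1    1    1    2
  d   0    1    1    1    2
  c   0    1    1    1    2
LCS length = dp[6][4] = 2

2


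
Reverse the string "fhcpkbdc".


Input: fhcpkbdc
Reading characters right to left:
  Position 7: 'c'
  Position 6: 'd'
  Position 5: 'b'
  Position 4: 'k'
  Position 3: 'p'
  Position 2: 'c'
  Position 1: 'h'
  Position 0: 'f'
Reversed: cdbkpchf

cdbkpchf


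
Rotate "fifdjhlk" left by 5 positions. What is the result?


Input: "fifdjhlk", rotate left by 5
First 5 characters: "fifdj"
Remaining characters: "hlk"
Concatenate remaining + first: "hlk" + "fifdj" = "hlkfifdj"

hlkfifdj


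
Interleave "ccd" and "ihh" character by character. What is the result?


Interleaving "ccd" and "ihh":
  Position 0: 'c' from first, 'i' from second => "ci"
  Position 1: 'c' from first, 'h' from second => "ch"
  Position 2: 'd' from first, 'h' from second => "dh"
Result: cichdh

cichdh


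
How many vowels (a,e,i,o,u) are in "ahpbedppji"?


Input: ahpbedppji
Checking each character:
  'a' at position 0: vowel (running total: 1)
  'h' at position 1: consonant
  'p' at position 2: consonant
  'b' at position 3: consonant
  'e' at position 4: vowel (running total: 2)
  'd' at position 5: consonant
  'p' at position 6: consonant
  'p' at position 7: consonant
  'j' at position 8: consonant
  'i' at position 9: vowel (running total: 3)
Total vowels: 3

3


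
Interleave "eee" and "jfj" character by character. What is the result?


Interleaving "eee" and "jfj":
  Position 0: 'e' from first, 'j' from second => "ej"
  Position 1: 'e' from first, 'f' from second => "ef"
  Position 2: 'e' from first, 'j' from second => "ej"
Result: ejefej

ejefej


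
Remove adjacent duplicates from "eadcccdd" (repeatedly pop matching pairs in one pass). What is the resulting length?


Input: eadcccdd
Stack-based adjacent duplicate removal:
  Read 'e': push. Stack: e
  Read 'a': push. Stack: ea
  Read 'd': push. Stack: ead
  Read 'c': push. Stack: eadc
  Read 'c': matches stack top 'c' => pop. Stack: ead
  Read 'c': push. Stack: eadc
  Read 'd': push. Stack: eadcd
  Read 'd': matches stack top 'd' => pop. Stack: eadc
Final stack: "eadc" (length 4)

4


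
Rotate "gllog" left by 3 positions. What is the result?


Input: "gllog", rotate left by 3
First 3 characters: "gll"
Remaining characters: "og"
Concatenate remaining + first: "og" + "gll" = "oggll"

oggll


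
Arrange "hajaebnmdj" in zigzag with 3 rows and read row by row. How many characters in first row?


Zigzag "hajaebnmdj" into 3 rows:
Placing characters:
  'h' => row 0
  'a' => row 1
  'j' => row 2
  'a' => row 1
  'e' => row 0
  'b' => row 1
  'n' => row 2
  'm' => row 1
  'd' => row 0
  'j' => row 1
Rows:
  Row 0: "hed"
  Row 1: "aabmj"
  Row 2: "jn"
First row length: 3

3


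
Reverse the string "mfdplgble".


Input: mfdplgble
Reading characters right to left:
  Position 8: 'e'
  Position 7: 'l'
  Position 6: 'b'
  Position 5: 'g'
  Position 4: 'l'
  Position 3: 'p'
  Position 2: 'd'
  Position 1: 'f'
  Position 0: 'm'
Reversed: elbglpdfm

elbglpdfm


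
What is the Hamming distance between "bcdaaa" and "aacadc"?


Comparing "bcdaaa" and "aacadc" position by position:
  Position 0: 'b' vs 'a' => differ
  Position 1: 'c' vs 'a' => differ
  Position 2: 'd' vs 'c' => differ
  Position 3: 'a' vs 'a' => same
  Position 4: 'a' vs 'd' => differ
  Position 5: 'a' vs 'c' => differ
Total differences (Hamming distance): 5

5


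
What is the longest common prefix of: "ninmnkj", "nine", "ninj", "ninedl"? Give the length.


Words: ninmnkj, nine, ninj, ninedl
  Position 0: all 'n' => match
  Position 1: all 'i' => match
  Position 2: all 'n' => match
  Position 3: ('m', 'e', 'j', 'e') => mismatch, stop
LCP = "nin" (length 3)

3


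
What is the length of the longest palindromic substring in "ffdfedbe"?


Input: "ffdfedbe"
Checking substrings for palindromes:
  [1:4] "fdf" (len 3) => palindrome
  [0:2] "ff" (len 2) => palindrome
Longest palindromic substring: "fdf" with length 3

3


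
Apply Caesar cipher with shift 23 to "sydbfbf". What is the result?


Caesar cipher: shift "sydbfbf" by 23
  's' (pos 18) + 23 = pos 15 = 'p'
  'y' (pos 24) + 23 = pos 21 = 'v'
  'd' (pos 3) + 23 = pos 0 = 'a'
  'b' (pos 1) + 23 = pos 24 = 'y'
  'f' (pos 5) + 23 = pos 2 = 'c'
  'b' (pos 1) + 23 = pos 24 = 'y'
  'f' (pos 5) + 23 = pos 2 = 'c'
Result: pvaycyc

pvaycyc


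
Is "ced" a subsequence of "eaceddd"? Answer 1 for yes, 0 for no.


Check if "ced" is a subsequence of "eaceddd"
Greedy scan:
  Position 0 ('e'): no match needed
  Position 1 ('a'): no match needed
  Position 2 ('c'): matches sub[0] = 'c'
  Position 3 ('e'): matches sub[1] = 'e'
  Position 4 ('d'): matches sub[2] = 'd'
  Position 5 ('d'): no match needed
  Position 6 ('d'): no match needed
All 3 characters matched => is a subsequence

1


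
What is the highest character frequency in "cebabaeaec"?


Input: cebabaeaec
Character counts:
  'a': 3
  'b': 2
  'c': 2
  'e': 3
Maximum frequency: 3

3


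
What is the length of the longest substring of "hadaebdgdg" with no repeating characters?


Input: "hadaebdgdg"
Sliding window (track last position of each char):
  Position 0 ('h'): window [0,0] length 1 -- new best
  Position 1 ('a'): window [0,1] length 2 -- new best
  Position 2 ('d'): window [0,2] length 3 -- new best
  Position 3 ('a'): repeat (last at 1), move window start to 2
  Position 3 ('a'): window [2,3] length 2
  Position 4 ('e'): window [2,4] length 3
  Position 5 ('b'): window [2,5] length 4 -- new best
  Position 6 ('d'): repeat (last at 2), move window start to 3
  Position 6 ('d'): window [3,6] length 4
  Position 7 ('g'): window [3,7] length 5 -- new best
  Position 8 ('d'): repeat (last at 6), move window start to 7
  Position 8 ('d'): window [7,8] length 2
  Position 9 ('g'): repeat (last at 7), move window start to 8
  Position 9 ('g'): window [8,9] length 2
Longest substring with no repeats: "aebdg" with length 5

5


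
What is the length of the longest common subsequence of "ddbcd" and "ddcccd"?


LCS of "ddbcd" and "ddcccd"
DP table:
           d    d    c    c    c    d
      0    0    0    0    0    0    0
  d   0    1    1    1    1    1    1
  d   0    1    2    2    2    2    2
  b   0    1    2    2    2    2    2
  c   0    1    2    3    3    3    3
  d   0    1    2    3    3    3    4
LCS length = dp[5][6] = 4

4


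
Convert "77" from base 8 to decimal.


Input: "77" in base 8
Positional expansion:
  Digit '7' (value 7) x 8^1 = 56
  Digit '7' (value 7) x 8^0 = 7
Sum = 63

63


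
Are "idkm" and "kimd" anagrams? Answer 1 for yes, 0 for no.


Strings: "idkm", "kimd"
Sorted first:  dikm
Sorted second: dikm
Sorted forms match => anagrams

1


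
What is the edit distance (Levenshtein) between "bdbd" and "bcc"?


Computing edit distance: "bdbd" -> "bcc"
DP table:
           b    c    c
      0    1    2    3
  b   1    0    1    2
  d   2    1    1    2
  b   3    2    2    2
  d   4    3    3    3
Edit distance = dp[4][3] = 3

3


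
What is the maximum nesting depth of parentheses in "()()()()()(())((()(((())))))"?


Input: "()()()()()(())((()(((())))))"
Tracking depth:
  Position 0 '(': depth becomes 1
  Position 1 ')': depth becomes 0
  Position 2 '(': depth becomes 1
  Position 3 ')': depth becomes 0
  Position 4 '(': depth becomes 1
  Position 5 ')': depth becomes 0
  Position 6 '(': depth becomes 1
  Position 7 ')': depth becomes 0
  Position 8 '(': depth becomes 1
  Position 9 ')': depth becomes 0
  Position 10 '(': depth becomes 1
  Position 11 '(': depth becomes 2
  Position 12 ')': depth becomes 1
  Position 13 ')': depth becomes 0
  Position 14 '(': depth becomes 1
  Position 15 '(': depth becomes 2
  Position 16 '(': depth becomes 3
  Position 17 ')': depth becomes 2
  Position 18 '(': depth becomes 3
  Position 19 '(': depth becomes 4
  Position 20 '(': depth becomes 5
  Position 21 '(': depth becomes 6
  Position 22 ')': depth becomes 5
  Position 23 ')': depth becomes 4
  Position 24 ')': depth becomes 3
  Position 25 ')': depth becomes 2
  Position 26 ')': depth becomes 1
  Position 27 ')': depth becomes 0
Maximum depth reached: 6

6


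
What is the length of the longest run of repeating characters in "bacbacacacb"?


Input: "bacbacacacb"
Scanning for longest run:
  Position 1 ('a'): new char, reset run to 1
  Position 2 ('c'): new char, reset run to 1
  Position 3 ('b'): new char, reset run to 1
  Position 4 ('a'): new char, reset run to 1
  Position 5 ('c'): new char, reset run to 1
  Position 6 ('a'): new char, reset run to 1
  Position 7 ('c'): new char, reset run to 1
  Position 8 ('a'): new char, reset run to 1
  Position 9 ('c'): new char, reset run to 1
  Position 10 ('b'): new char, reset run to 1
Longest run: 'b' with length 1

1


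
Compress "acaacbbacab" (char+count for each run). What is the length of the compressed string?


Input: acaacbbacab
Runs:
  'a' x 1 => "a1"
  'c' x 1 => "c1"
  'a' x 2 => "a2"
  'c' x 1 => "c1"
  'b' x 2 => "b2"
  'a' x 1 => "a1"
  'c' x 1 => "c1"
  'a' x 1 => "a1"
  'b' x 1 => "b1"
Compressed: "a1c1a2c1b2a1c1a1b1"
Compressed length: 18

18


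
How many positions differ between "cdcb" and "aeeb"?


Comparing "cdcb" and "aeeb" position by position:
  Position 0: 'c' vs 'a' => DIFFER
  Position 1: 'd' vs 'e' => DIFFER
  Position 2: 'c' vs 'e' => DIFFER
  Position 3: 'b' vs 'b' => same
Positions that differ: 3

3


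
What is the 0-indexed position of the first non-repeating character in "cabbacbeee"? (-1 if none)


Input: cabbacbeee
Character frequencies:
  'a': 2
  'b': 3
  'c': 2
  'e': 3
Scanning left to right for freq == 1:
  Position 0 ('c'): freq=2, skip
  Position 1 ('a'): freq=2, skip
  Position 2 ('b'): freq=3, skip
  Position 3 ('b'): freq=3, skip
  Position 4 ('a'): freq=2, skip
  Position 5 ('c'): freq=2, skip
  Position 6 ('b'): freq=3, skip
  Position 7 ('e'): freq=3, skip
  Position 8 ('e'): freq=3, skip
  Position 9 ('e'): freq=3, skip
  No unique character found => answer = -1

-1


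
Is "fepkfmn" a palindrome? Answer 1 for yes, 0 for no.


Input: fepkfmn
Reversed: nmfkpef
  Compare pos 0 ('f') with pos 6 ('n'): MISMATCH
  Compare pos 1 ('e') with pos 5 ('m'): MISMATCH
  Compare pos 2 ('p') with pos 4 ('f'): MISMATCH
Result: not a palindrome

0


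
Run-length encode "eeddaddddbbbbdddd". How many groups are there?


Input: eeddaddddbbbbdddd
Scanning for consecutive runs:
  Group 1: 'e' x 2 (positions 0-1)
  Group 2: 'd' x 2 (positions 2-3)
  Group 3: 'a' x 1 (positions 4-4)
  Group 4: 'd' x 4 (positions 5-8)
  Group 5: 'b' x 4 (positions 9-12)
  Group 6: 'd' x 4 (positions 13-16)
Total groups: 6

6


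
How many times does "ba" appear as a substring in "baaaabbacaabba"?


Searching for "ba" in "baaaabbacaabba"
Scanning each position:
  Position 0: "ba" => MATCH
  Position 1: "aa" => no
  Position 2: "aa" => no
  Position 3: "aa" => no
  Position 4: "ab" => no
  Position 5: "bb" => no
  Position 6: "ba" => MATCH
  Position 7: "ac" => no
  Position 8: "ca" => no
  Position 9: "aa" => no
  Position 10: "ab" => no
  Position 11: "bb" => no
  Position 12: "ba" => MATCH
Total occurrences: 3

3


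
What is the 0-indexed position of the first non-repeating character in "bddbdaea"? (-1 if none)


Input: bddbdaea
Character frequencies:
  'a': 2
  'b': 2
  'd': 3
  'e': 1
Scanning left to right for freq == 1:
  Position 0 ('b'): freq=2, skip
  Position 1 ('d'): freq=3, skip
  Position 2 ('d'): freq=3, skip
  Position 3 ('b'): freq=2, skip
  Position 4 ('d'): freq=3, skip
  Position 5 ('a'): freq=2, skip
  Position 6 ('e'): unique! => answer = 6

6


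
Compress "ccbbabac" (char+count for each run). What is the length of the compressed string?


Input: ccbbabac
Runs:
  'c' x 2 => "c2"
  'b' x 2 => "b2"
  'a' x 1 => "a1"
  'b' x 1 => "b1"
  'a' x 1 => "a1"
  'c' x 1 => "c1"
Compressed: "c2b2a1b1a1c1"
Compressed length: 12

12


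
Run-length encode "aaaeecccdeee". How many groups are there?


Input: aaaeecccdeee
Scanning for consecutive runs:
  Group 1: 'a' x 3 (positions 0-2)
  Group 2: 'e' x 2 (positions 3-4)
  Group 3: 'c' x 3 (positions 5-7)
  Group 4: 'd' x 1 (positions 8-8)
  Group 5: 'e' x 3 (positions 9-11)
Total groups: 5

5


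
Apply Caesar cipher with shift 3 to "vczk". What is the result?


Caesar cipher: shift "vczk" by 3
  'v' (pos 21) + 3 = pos 24 = 'y'
  'c' (pos 2) + 3 = pos 5 = 'f'
  'z' (pos 25) + 3 = pos 2 = 'c'
  'k' (pos 10) + 3 = pos 13 = 'n'
Result: yfcn

yfcn


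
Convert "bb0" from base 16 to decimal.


Input: "bb0" in base 16
Positional expansion:
  Digit 'b' (value 11) x 16^2 = 2816
  Digit 'b' (value 11) x 16^1 = 176
  Digit '0' (value 0) x 16^0 = 0
Sum = 2992

2992


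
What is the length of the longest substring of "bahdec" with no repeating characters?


Input: "bahdec"
Sliding window (track last position of each char):
  Position 0 ('b'): window [0,0] length 1 -- new best
  Position 1 ('a'): window [0,1] length 2 -- new best
  Position 2 ('h'): window [0,2] length 3 -- new best
  Position 3 ('d'): window [0,3] length 4 -- new best
  Position 4 ('e'): window [0,4] length 5 -- new best
  Position 5 ('c'): window [0,5] length 6 -- new best
Longest substring with no repeats: "bahdec" with length 6

6


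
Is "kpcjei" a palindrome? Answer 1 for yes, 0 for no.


Input: kpcjei
Reversed: iejcpk
  Compare pos 0 ('k') with pos 5 ('i'): MISMATCH
  Compare pos 1 ('p') with pos 4 ('e'): MISMATCH
  Compare pos 2 ('c') with pos 3 ('j'): MISMATCH
Result: not a palindrome

0


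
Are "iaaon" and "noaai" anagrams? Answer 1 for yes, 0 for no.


Strings: "iaaon", "noaai"
Sorted first:  aaino
Sorted second: aaino
Sorted forms match => anagrams

1


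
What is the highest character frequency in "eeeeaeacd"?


Input: eeeeaeacd
Character counts:
  'a': 2
  'c': 1
  'd': 1
  'e': 5
Maximum frequency: 5

5


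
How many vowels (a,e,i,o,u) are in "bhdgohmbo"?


Input: bhdgohmbo
Checking each character:
  'b' at position 0: consonant
  'h' at position 1: consonant
  'd' at position 2: consonant
  'g' at position 3: consonant
  'o' at position 4: vowel (running total: 1)
  'h' at position 5: consonant
  'm' at position 6: consonant
  'b' at position 7: consonant
  'o' at position 8: vowel (running total: 2)
Total vowels: 2

2


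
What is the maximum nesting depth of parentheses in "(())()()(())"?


Input: "(())()()(())"
Tracking depth:
  Position 0 '(': depth becomes 1
  Position 1 '(': depth becomes 2
  Position 2 ')': depth becomes 1
  Position 3 ')': depth becomes 0
  Position 4 '(': depth becomes 1
  Position 5 ')': depth becomes 0
  Position 6 '(': depth becomes 1
  Position 7 ')': depth becomes 0
  Position 8 '(': depth becomes 1
  Position 9 '(': depth becomes 2
  Position 10 ')': depth becomes 1
  Position 11 ')': depth becomes 0
Maximum depth reached: 2

2


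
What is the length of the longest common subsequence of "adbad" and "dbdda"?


LCS of "adbad" and "dbdda"
DP table:
           d    b    d    d    a
      0    0    0    0    0    0
  a   0    0    0    0    0    1
  d   0    1    1    1    1    1
  b   0    1    2    2    2    2
  a   0    1    2    2    2    3
  d   0    1    2    3    3    3
LCS length = dp[5][5] = 3

3


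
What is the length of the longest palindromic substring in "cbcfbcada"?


Input: "cbcfbcada"
Checking substrings for palindromes:
  [0:3] "cbc" (len 3) => palindrome
  [6:9] "ada" (len 3) => palindrome
Longest palindromic substring: "cbc" with length 3

3


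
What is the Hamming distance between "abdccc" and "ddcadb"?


Comparing "abdccc" and "ddcadb" position by position:
  Position 0: 'a' vs 'd' => differ
  Position 1: 'b' vs 'd' => differ
  Position 2: 'd' vs 'c' => differ
  Position 3: 'c' vs 'a' => differ
  Position 4: 'c' vs 'd' => differ
  Position 5: 'c' vs 'b' => differ
Total differences (Hamming distance): 6

6


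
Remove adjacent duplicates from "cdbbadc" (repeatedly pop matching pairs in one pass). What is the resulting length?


Input: cdbbadc
Stack-based adjacent duplicate removal:
  Read 'c': push. Stack: c
  Read 'd': push. Stack: cd
  Read 'b': push. Stack: cdb
  Read 'b': matches stack top 'b' => pop. Stack: cd
  Read 'a': push. Stack: cda
  Read 'd': push. Stack: cdad
  Read 'c': push. Stack: cdadc
Final stack: "cdadc" (length 5)

5


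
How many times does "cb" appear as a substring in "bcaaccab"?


Searching for "cb" in "bcaaccab"
Scanning each position:
  Position 0: "bc" => no
  Position 1: "ca" => no
  Position 2: "aa" => no
  Position 3: "ac" => no
  Position 4: "cc" => no
  Position 5: "ca" => no
  Position 6: "ab" => no
Total occurrences: 0

0


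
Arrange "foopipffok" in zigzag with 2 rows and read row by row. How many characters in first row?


Zigzag "foopipffok" into 2 rows:
Placing characters:
  'f' => row 0
  'o' => row 1
  'o' => row 0
  'p' => row 1
  'i' => row 0
  'p' => row 1
  'f' => row 0
  'f' => row 1
  'o' => row 0
  'k' => row 1
Rows:
  Row 0: "foifo"
  Row 1: "oppfk"
First row length: 5

5


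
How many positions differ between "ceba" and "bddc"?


Comparing "ceba" and "bddc" position by position:
  Position 0: 'c' vs 'b' => DIFFER
  Position 1: 'e' vs 'd' => DIFFER
  Position 2: 'b' vs 'd' => DIFFER
  Position 3: 'a' vs 'c' => DIFFER
Positions that differ: 4

4


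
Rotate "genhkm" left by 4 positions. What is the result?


Input: "genhkm", rotate left by 4
First 4 characters: "genh"
Remaining characters: "km"
Concatenate remaining + first: "km" + "genh" = "kmgenh"

kmgenh


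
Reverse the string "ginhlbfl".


Input: ginhlbfl
Reading characters right to left:
  Position 7: 'l'
  Position 6: 'f'
  Position 5: 'b'
  Position 4: 'l'
  Position 3: 'h'
  Position 2: 'n'
  Position 1: 'i'
  Position 0: 'g'
Reversed: lfblhnig

lfblhnig


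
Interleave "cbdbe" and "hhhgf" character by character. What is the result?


Interleaving "cbdbe" and "hhhgf":
  Position 0: 'c' from first, 'h' from second => "ch"
  Position 1: 'b' from first, 'h' from second => "bh"
  Position 2: 'd' from first, 'h' from second => "dh"
  Position 3: 'b' from first, 'g' from second => "bg"
  Position 4: 'e' from first, 'f' from second => "ef"
Result: chbhdhbgef

chbhdhbgef


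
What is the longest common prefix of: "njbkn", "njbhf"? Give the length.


Words: njbkn, njbhf
  Position 0: all 'n' => match
  Position 1: all 'j' => match
  Position 2: all 'b' => match
  Position 3: ('k', 'h') => mismatch, stop
LCP = "njb" (length 3)

3


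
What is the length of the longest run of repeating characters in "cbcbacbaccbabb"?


Input: "cbcbacbaccbabb"
Scanning for longest run:
  Position 1 ('b'): new char, reset run to 1
  Position 2 ('c'): new char, reset run to 1
  Position 3 ('b'): new char, reset run to 1
  Position 4 ('a'): new char, reset run to 1
  Position 5 ('c'): new char, reset run to 1
  Position 6 ('b'): new char, reset run to 1
  Position 7 ('a'): new char, reset run to 1
  Position 8 ('c'): new char, reset run to 1
  Position 9 ('c'): continues run of 'c', length=2
  Position 10 ('b'): new char, reset run to 1
  Position 11 ('a'): new char, reset run to 1
  Position 12 ('b'): new char, reset run to 1
  Position 13 ('b'): continues run of 'b', length=2
Longest run: 'c' with length 2

2


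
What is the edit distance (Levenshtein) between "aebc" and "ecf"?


Computing edit distance: "aebc" -> "ecf"
DP table:
           e    c    f
      0    1    2    3
  a   1    1    2    3
  e   2    1    2    3
  b   3    2    2    3
  c   4    3    2    3
Edit distance = dp[4][3] = 3

3


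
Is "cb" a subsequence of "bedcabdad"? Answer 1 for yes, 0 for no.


Check if "cb" is a subsequence of "bedcabdad"
Greedy scan:
  Position 0 ('b'): no match needed
  Position 1 ('e'): no match needed
  Position 2 ('d'): no match needed
  Position 3 ('c'): matches sub[0] = 'c'
  Position 4 ('a'): no match needed
  Position 5 ('b'): matches sub[1] = 'b'
  Position 6 ('d'): no match needed
  Position 7 ('a'): no match needed
  Position 8 ('d'): no match needed
All 2 characters matched => is a subsequence

1


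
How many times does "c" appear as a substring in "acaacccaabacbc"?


Searching for "c" in "acaacccaabacbc"
Scanning each position:
  Position 0: "a" => no
  Position 1: "c" => MATCH
  Position 2: "a" => no
  Position 3: "a" => no
  Position 4: "c" => MATCH
  Position 5: "c" => MATCH
  Position 6: "c" => MATCH
  Position 7: "a" => no
  Position 8: "a" => no
  Position 9: "b" => no
  Position 10: "a" => no
  Position 11: "c" => MATCH
  Position 12: "b" => no
  Position 13: "c" => MATCH
Total occurrences: 6

6


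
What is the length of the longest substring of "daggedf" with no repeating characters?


Input: "daggedf"
Sliding window (track last position of each char):
  Position 0 ('d'): window [0,0] length 1 -- new best
  Position 1 ('a'): window [0,1] length 2 -- new best
  Position 2 ('g'): window [0,2] length 3 -- new best
  Position 3 ('g'): repeat (last at 2), move window start to 3
  Position 3 ('g'): window [3,3] length 1
  Position 4 ('e'): window [3,4] length 2
  Position 5 ('d'): window [3,5] length 3
  Position 6 ('f'): window [3,6] length 4 -- new best
Longest substring with no repeats: "gedf" with length 4

4


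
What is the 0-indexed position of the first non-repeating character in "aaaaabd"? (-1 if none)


Input: aaaaabd
Character frequencies:
  'a': 5
  'b': 1
  'd': 1
Scanning left to right for freq == 1:
  Position 0 ('a'): freq=5, skip
  Position 1 ('a'): freq=5, skip
  Position 2 ('a'): freq=5, skip
  Position 3 ('a'): freq=5, skip
  Position 4 ('a'): freq=5, skip
  Position 5 ('b'): unique! => answer = 5

5


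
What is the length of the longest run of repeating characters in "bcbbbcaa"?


Input: "bcbbbcaa"
Scanning for longest run:
  Position 1 ('c'): new char, reset run to 1
  Position 2 ('b'): new char, reset run to 1
  Position 3 ('b'): continues run of 'b', length=2
  Position 4 ('b'): continues run of 'b', length=3
  Position 5 ('c'): new char, reset run to 1
  Position 6 ('a'): new char, reset run to 1
  Position 7 ('a'): continues run of 'a', length=2
Longest run: 'b' with length 3

3


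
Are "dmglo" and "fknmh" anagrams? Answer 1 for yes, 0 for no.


Strings: "dmglo", "fknmh"
Sorted first:  dglmo
Sorted second: fhkmn
Differ at position 0: 'd' vs 'f' => not anagrams

0


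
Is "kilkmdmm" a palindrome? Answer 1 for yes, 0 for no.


Input: kilkmdmm
Reversed: mmdmklik
  Compare pos 0 ('k') with pos 7 ('m'): MISMATCH
  Compare pos 1 ('i') with pos 6 ('m'): MISMATCH
  Compare pos 2 ('l') with pos 5 ('d'): MISMATCH
  Compare pos 3 ('k') with pos 4 ('m'): MISMATCH
Result: not a palindrome

0
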